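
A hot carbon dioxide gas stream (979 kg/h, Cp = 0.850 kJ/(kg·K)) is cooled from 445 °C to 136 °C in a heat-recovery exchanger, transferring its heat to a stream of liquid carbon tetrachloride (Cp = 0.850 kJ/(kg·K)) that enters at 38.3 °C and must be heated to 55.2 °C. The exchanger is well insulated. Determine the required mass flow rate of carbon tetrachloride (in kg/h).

ṁ_c = 17900 kg/h

Heat released by hot stream: Q = 979 × 0.850 × (445 − 136) = 257130 kJ/h
Energy balance on cold side (adiabatic exchanger): Q = ṁ_c·Cp_c·(T_c,out − T_c,in)
ṁ_c = 257130 / [0.850 × (55.2 − 38.3)] = 17900 kg/h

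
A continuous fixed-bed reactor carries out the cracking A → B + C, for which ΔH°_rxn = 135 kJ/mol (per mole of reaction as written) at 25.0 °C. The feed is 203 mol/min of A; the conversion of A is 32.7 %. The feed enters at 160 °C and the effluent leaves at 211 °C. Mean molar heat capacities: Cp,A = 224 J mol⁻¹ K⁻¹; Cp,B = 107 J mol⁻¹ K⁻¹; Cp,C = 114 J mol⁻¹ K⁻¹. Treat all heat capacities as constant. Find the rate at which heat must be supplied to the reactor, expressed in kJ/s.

Q_in = 187 kJ/s

Extent of reaction ξ = 0.327 × 203 = 66.381 mol/min
Reaction term: ξ·ΔH°_rxn = 66.381 × 135 = 8961.4 kJ/min
Sensible, feed 160→25 °C: -6138.7 kJ/min
Outlet flows (mol/min): A 136.62, B 66.381, C 66.381
Sensible, products 25→211 °C: 8420.8 kJ/min
Q = ΔH = 11243 kJ/min = 187.39 kW
Heat supplied = 187.39 kJ/s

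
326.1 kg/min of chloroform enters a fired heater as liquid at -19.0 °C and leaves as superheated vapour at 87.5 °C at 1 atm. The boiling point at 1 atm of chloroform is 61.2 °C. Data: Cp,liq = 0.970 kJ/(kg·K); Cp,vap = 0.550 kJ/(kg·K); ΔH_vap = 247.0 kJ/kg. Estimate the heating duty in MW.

liquid -19.0→61.2 °C: 77.794 kJ/kg
vaporisation at 61.2 °C: 247 kJ/kg
vapour 61.2→87.5 °C: 14.465 kJ/kg
Δh = 77.794 + 247 + 14.465 = 339.26 kJ/kg
Q = ṁ·Δh = 326.1 kg/min × 339.26 kJ/kg = 110630 kJ/min
|Q| = 1843.9 kW = 1.8439 MW

Q = 1.84 MW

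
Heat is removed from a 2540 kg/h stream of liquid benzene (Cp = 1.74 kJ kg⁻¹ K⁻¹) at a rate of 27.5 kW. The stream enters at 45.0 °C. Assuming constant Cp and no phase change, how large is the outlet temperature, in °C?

T_out = 22.6 °C

Q = 27.5 kW = 99000 kJ/h
ΔT = Q/(ṁ·Cp) = 99000/(2540×1.74) = 22.4 K
T_out = 45.0 − 22.4 = 22.6 °C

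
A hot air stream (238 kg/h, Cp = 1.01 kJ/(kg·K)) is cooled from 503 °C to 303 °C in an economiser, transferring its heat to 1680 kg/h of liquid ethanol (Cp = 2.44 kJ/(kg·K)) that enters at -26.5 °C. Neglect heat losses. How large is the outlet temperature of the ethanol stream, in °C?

T_c,out = -14.8 °C

Heat released by hot stream: Q = 238 × 1.01 × (503 − 303) = 48076 kJ/h
Energy balance on cold side (adiabatic exchanger): Q = ṁ_c·Cp_c·(T_c,out − T_c,in)
T_c,out = -26.5 + 48076/(1680 × 2.44) = -14.772 °C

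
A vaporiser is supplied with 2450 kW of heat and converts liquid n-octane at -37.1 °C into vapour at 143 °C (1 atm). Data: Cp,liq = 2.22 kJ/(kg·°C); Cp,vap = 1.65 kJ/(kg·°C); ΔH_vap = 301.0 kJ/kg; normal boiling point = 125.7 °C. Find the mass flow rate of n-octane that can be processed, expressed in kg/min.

ṁ = 213 kg/min

Δh = 2.22×(125.7−-37.1) + 301.0 + 1.65×(143−125.7) = 690.96 kJ/kg
Q = 2450 kW = 2450 kJ/s = 147000 kJ/min
ṁ = Q/Δh = 147000 / 690.96 = 212.75 kg/min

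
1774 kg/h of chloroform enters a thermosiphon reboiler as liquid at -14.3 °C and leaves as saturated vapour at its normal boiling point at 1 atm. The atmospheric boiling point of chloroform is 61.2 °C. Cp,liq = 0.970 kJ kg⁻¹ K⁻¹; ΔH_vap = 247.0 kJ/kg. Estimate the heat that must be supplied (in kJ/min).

Q = 9470 kJ/min

liquid -14.3→61.2 °C: 73.235 kJ/kg
vaporisation at 61.2 °C: 247 kJ/kg
Δh = 73.235 + 247 = 320.24 kJ/kg
Q = ṁ·Δh = 1774 kg/h × 320.24 kJ/kg = 568100 kJ/h
|Q| = 157.8 kW = 9468.3 kJ/min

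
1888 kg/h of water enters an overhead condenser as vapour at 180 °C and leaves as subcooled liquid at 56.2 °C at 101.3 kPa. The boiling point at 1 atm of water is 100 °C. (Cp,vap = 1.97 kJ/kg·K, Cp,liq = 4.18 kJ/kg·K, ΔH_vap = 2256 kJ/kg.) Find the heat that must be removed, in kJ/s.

vapour 180→100 °C: -157.6 kJ/kg
condensation at 100 °C: -2256 kJ/kg
liquid 100→56.2 °C: -183.08 kJ/kg
Δh = -157.6 + -2256 + -183.08 = -2596.7 kJ/kg
Q = ṁ·Δh = 1888 kg/h × -2596.7 kJ/kg = -4.9025e+06 kJ/h
|Q| = 1361.8 kW

Q_c = 1360 kJ/s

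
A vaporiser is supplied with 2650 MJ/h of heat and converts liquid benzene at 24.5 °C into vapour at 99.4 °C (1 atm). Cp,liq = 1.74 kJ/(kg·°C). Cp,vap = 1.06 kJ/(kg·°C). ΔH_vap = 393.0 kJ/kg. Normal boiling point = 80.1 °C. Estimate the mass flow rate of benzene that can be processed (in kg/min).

Δh = 1.74×(80.1−24.5) + 393.0 + 1.06×(99.4−80.1) = 510.2 kJ/kg
Q = 2650 MJ/h = 736.11 kJ/s = 44167 kJ/min
ṁ = Q/Δh = 44167 / 510.2 = 86.567 kg/min

ṁ = 86.6 kg/min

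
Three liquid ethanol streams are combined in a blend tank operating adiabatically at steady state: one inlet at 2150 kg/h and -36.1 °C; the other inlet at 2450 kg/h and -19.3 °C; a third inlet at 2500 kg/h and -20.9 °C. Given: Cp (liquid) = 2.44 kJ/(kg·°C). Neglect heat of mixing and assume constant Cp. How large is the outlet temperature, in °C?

Adiabatic, steady state ⇒ Σ ṁᵢCp,ᵢ(T_out − Tᵢ) = 0
Σ ṁᵢCp,ᵢTᵢ = 2150×2.44×-36.1 + 2450×2.44×-19.3 + 2500×2.44×-20.9 = -432250
Σ ṁᵢCp,ᵢ = 2150×2.44 + 2450×2.44 + 2500×2.44 = 17324
T_out = -432250 / 17324 = -24.951 °C

T_out = -25.0 °C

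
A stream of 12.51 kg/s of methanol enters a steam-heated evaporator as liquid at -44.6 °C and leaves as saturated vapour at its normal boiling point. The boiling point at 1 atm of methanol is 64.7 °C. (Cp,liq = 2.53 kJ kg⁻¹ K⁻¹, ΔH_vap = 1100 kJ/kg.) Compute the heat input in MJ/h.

liquid -44.6→64.7 °C: 276.53 kJ/kg
vaporisation at 64.7 °C: 1100 kJ/kg
Δh = 276.53 + 1100 = 1376.5 kJ/kg
Q = ṁ·Δh = 12.51 kg/s × 1376.5 kJ/kg = 17220 kJ/s
|Q| = 17220 kW = 61993 MJ/h

Q = 62000 MJ/h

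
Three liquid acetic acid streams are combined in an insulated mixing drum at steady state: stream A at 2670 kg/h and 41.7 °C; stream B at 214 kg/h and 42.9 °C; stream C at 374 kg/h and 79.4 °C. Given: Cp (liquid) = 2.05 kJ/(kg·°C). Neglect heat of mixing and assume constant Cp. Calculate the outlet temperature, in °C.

T_out = 46.1 °C

Adiabatic, steady state ⇒ Σ ṁᵢCp,ᵢ(T_out − Tᵢ) = 0
Σ ṁᵢCp,ᵢTᵢ = 2670×2.05×41.7 + 214×2.05×42.9 + 374×2.05×79.4 = 307940
Σ ṁᵢCp,ᵢ = 2670×2.05 + 214×2.05 + 374×2.05 = 6678.9
T_out = 307940 / 6678.9 = 46.107 °C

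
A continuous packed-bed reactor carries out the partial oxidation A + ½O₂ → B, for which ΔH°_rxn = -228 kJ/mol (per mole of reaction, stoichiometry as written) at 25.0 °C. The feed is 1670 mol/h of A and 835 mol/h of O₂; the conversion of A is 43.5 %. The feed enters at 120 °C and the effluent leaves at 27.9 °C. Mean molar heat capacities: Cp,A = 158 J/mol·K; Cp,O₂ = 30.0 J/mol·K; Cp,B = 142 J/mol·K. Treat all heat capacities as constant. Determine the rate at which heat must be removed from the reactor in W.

Extent of reaction ξ = 0.435 × 1670 = 726.45 mol/h
Reaction term: ξ·ΔH°_rxn = 726.45 × -228 = -165630 kJ/h
Sensible, feed 120→25 °C: -27446 kJ/h
Outlet flows (mol/h): A 943.55, O₂ 471.77, B 726.45
Sensible, products 25→27.9 °C: 772.53 kJ/h
Q = ΔH = -192300 kJ/h = -53.418 kW
Heat removed = 53418 W

Q_out = 53400 W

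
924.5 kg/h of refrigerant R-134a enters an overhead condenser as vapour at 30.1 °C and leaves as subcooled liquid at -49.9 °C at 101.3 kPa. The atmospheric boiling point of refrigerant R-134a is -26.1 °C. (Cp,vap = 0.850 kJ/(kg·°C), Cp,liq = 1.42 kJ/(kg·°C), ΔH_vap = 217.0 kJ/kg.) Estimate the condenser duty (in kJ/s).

Q_c = 76.7 kJ/s

vapour 30.1→-26.1 °C: -47.77 kJ/kg
condensation at -26.1 °C: -217 kJ/kg
liquid -26.1→-49.9 °C: -33.796 kJ/kg
Δh = -47.77 + -217 + -33.796 = -298.57 kJ/kg
Q = ṁ·Δh = 924.5 kg/h × -298.57 kJ/kg = -276020 kJ/h
|Q| = 76.673 kW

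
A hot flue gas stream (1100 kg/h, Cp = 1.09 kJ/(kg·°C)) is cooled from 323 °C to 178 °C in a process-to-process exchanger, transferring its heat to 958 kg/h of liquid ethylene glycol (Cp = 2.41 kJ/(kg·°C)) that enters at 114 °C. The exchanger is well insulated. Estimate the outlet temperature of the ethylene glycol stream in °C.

T_c,out = 189 °C

Heat released by hot stream: Q = 1100 × 1.09 × (323 − 178) = 173860 kJ/h
Energy balance on cold side (adiabatic exchanger): Q = ṁ_c·Cp_c·(T_c,out − T_c,in)
T_c,out = 114 + 173860/(958 × 2.41) = 189.3 °C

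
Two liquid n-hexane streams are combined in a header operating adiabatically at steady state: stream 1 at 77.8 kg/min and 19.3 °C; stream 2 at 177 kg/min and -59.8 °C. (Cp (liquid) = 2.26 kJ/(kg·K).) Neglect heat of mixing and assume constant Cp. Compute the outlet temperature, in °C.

Adiabatic, steady state ⇒ Σ ṁᵢCp,ᵢ(T_out − Tᵢ) = 0
T_out = Σ ṁᵢCp,ᵢTᵢ / Σ ṁᵢCp,ᵢ
      = -20528 / 575.85 = -35.648 °C

T_out = -35.6 °C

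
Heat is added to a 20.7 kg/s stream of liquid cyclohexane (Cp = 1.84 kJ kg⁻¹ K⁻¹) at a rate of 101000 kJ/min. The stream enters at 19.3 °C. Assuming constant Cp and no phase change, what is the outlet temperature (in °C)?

Q = 101000 kJ/min = 1683.3 kJ/s
ΔT = Q/(ṁ·Cp) = 1683.3/(20.7×1.84) = 44.196 K
T_out = 19.3 + 44.196 = 63.496 °C

T_out = 63.5 °C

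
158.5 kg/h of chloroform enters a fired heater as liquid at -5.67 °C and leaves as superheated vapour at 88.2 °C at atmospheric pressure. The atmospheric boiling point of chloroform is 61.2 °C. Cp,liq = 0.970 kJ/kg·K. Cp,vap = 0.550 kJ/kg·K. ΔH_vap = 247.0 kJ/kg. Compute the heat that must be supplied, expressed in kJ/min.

Q = 863 kJ/min

liquid -5.67→61.2 °C: 64.864 kJ/kg
vaporisation at 61.2 °C: 247 kJ/kg
vapour 61.2→88.2 °C: 14.85 kJ/kg
Δh = 64.864 + 247 + 14.85 = 326.71 kJ/kg
Q = ṁ·Δh = 158.5 kg/h × 326.71 kJ/kg = 51784 kJ/h
|Q| = 14.384 kW = 863.07 kJ/min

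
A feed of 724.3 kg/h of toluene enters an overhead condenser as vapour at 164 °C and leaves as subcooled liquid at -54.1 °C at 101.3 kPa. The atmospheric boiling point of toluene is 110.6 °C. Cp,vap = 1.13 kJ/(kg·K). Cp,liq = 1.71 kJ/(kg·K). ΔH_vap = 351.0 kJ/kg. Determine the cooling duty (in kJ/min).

Q_c = 8370 kJ/min

vapour 164→110.6 °C: -60.342 kJ/kg
condensation at 110.6 °C: -351 kJ/kg
liquid 110.6→-54.1 °C: -281.64 kJ/kg
Δh = -60.342 + -351 + -281.64 = -692.98 kJ/kg
Q = ṁ·Δh = 724.3 kg/h × -692.98 kJ/kg = -501920 kJ/h
|Q| = 139.42 kW = 8365.4 kJ/min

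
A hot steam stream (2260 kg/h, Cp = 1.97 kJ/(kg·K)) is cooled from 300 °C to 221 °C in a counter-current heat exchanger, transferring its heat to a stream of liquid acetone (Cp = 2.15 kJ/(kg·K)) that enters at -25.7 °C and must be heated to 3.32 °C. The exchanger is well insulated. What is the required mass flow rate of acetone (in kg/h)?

Heat released by hot stream: Q = 2260 × 1.97 × (300 − 221) = 351720 kJ/h
Energy balance on cold side (adiabatic exchanger): Q = ṁ_c·Cp_c·(T_c,out − T_c,in)
ṁ_c = 351720 / [2.15 × (3.32 − -25.7)] = 5637.2 kg/h

ṁ_c = 5640 kg/h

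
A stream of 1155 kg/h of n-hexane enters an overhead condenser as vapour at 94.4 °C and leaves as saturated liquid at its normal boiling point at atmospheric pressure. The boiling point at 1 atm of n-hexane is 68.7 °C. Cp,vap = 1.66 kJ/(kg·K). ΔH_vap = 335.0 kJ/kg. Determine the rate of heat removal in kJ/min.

vapour 94.4→68.7 °C: -42.662 kJ/kg
condensation at 68.7 °C: -335 kJ/kg
Δh = -42.662 + -335 = -377.66 kJ/kg
Q = ṁ·Δh = 1155 kg/h × -377.66 kJ/kg = -436200 kJ/h
|Q| = 121.17 kW = 7270 kJ/min

Q_c = 7270 kJ/min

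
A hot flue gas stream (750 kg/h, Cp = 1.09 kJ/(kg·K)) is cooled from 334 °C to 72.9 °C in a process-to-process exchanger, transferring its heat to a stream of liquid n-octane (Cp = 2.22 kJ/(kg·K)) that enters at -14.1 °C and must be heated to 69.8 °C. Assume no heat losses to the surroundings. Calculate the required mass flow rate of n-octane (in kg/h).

Heat released by hot stream: Q = 750 × 1.09 × (334 − 72.9) = 213450 kJ/h
Energy balance on cold side (adiabatic exchanger): Q = ṁ_c·Cp_c·(T_c,out − T_c,in)
ṁ_c = 213450 / [2.22 × (69.8 − -14.1)] = 1146 kg/h

ṁ_c = 1150 kg/h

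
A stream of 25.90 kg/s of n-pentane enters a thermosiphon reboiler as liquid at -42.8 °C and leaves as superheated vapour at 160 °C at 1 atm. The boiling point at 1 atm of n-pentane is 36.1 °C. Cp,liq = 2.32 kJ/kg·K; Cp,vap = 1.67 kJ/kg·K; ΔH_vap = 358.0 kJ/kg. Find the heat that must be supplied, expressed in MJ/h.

Q = 69700 MJ/h

liquid -42.8→36.1 °C: 183.05 kJ/kg
vaporisation at 36.1 °C: 358 kJ/kg
vapour 36.1→160 °C: 206.91 kJ/kg
Δh = 183.05 + 358 + 206.91 = 747.96 kJ/kg
Q = ṁ·Δh = 25.90 kg/s × 747.96 kJ/kg = 19372 kJ/s
|Q| = 19372 kW = 69740 MJ/h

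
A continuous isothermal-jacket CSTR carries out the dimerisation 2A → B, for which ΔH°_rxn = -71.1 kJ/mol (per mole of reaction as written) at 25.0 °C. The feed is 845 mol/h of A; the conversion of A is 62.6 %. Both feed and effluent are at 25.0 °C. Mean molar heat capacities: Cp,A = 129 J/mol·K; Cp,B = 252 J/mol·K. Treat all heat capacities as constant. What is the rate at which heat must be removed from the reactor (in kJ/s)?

Extent of reaction ξ = 0.626 × 845 / 2 = 264.49 mol/h
Reaction term: ξ·ΔH°_rxn = 264.49 × -71.1 = -18805 kJ/h
Q = ΔH = -18805 kJ/h = -5.2236 kW
Heat removed = 5.2236 kJ/s

Q_out = 5.22 kJ/s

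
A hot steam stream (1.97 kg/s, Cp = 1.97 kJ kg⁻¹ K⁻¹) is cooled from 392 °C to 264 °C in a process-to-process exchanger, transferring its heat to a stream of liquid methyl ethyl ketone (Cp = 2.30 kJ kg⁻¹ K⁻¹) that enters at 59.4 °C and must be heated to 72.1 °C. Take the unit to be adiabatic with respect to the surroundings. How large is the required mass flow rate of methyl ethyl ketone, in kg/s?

ṁ_c = 17.0 kg/s

Heat released by hot stream: Q = 1.97 × 1.97 × (392 − 264) = 496.76 kJ/s
Energy balance on cold side (adiabatic exchanger): Q = ṁ_c·Cp_c·(T_c,out − T_c,in)
ṁ_c = 496.76 / [2.30 × (72.1 − 59.4)] = 17.006 kg/s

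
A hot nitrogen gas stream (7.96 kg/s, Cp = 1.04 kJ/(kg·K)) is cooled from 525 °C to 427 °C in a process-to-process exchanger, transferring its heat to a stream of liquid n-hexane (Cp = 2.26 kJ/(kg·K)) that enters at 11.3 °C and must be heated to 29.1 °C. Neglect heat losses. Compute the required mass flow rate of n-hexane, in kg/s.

Heat released by hot stream: Q = 7.96 × 1.04 × (525 − 427) = 811.28 kJ/s
Energy balance on cold side (adiabatic exchanger): Q = ṁ_c·Cp_c·(T_c,out − T_c,in)
ṁ_c = 811.28 / [2.26 × (29.1 − 11.3)] = 20.167 kg/s

ṁ_c = 20.2 kg/s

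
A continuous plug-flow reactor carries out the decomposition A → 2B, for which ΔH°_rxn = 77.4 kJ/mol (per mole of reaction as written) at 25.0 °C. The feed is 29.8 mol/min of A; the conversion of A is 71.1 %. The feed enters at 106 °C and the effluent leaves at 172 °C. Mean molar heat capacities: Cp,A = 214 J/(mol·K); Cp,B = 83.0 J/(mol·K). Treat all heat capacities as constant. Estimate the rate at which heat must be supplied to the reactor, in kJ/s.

Q_in = 31.9 kJ/s

Extent of reaction ξ = 0.711 × 29.8 = 21.188 mol/min
Reaction term: ξ·ΔH°_rxn = 21.188 × 77.4 = 1639.9 kJ/min
Sensible, feed 106→25 °C: -516.55 kJ/min
Outlet flows (mol/min): A 8.6122, B 42.376
Sensible, products 25→172 °C: 787.95 kJ/min
Q = ΔH = 1911.3 kJ/min = 31.855 kW
Heat supplied = 31.855 kJ/s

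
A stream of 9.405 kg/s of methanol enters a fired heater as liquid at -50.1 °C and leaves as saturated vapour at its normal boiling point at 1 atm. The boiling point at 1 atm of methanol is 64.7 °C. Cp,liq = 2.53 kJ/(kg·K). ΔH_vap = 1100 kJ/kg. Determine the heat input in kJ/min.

Q = 785000 kJ/min

liquid -50.1→64.7 °C: 290.44 kJ/kg
vaporisation at 64.7 °C: 1100 kJ/kg
Δh = 290.44 + 1100 = 1390.4 kJ/kg
Q = ṁ·Δh = 9.405 kg/s × 1390.4 kJ/kg = 13077 kJ/s
|Q| = 13077 kW = 784630 kJ/min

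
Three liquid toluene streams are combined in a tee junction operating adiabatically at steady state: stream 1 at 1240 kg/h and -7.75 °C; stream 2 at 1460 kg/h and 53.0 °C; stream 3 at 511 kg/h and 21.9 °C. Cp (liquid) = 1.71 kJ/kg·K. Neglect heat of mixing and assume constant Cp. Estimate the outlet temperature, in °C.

T_out = 24.6 °C

No heat crosses the boundary, so H_out = H_in.
Σ ṁᵢCp,ᵢTᵢ = 1240×1.71×-7.75 + 1460×1.71×53.0 + 511×1.71×21.9 = 135020
Σ ṁᵢCp,ᵢ = 1240×1.71 + 1460×1.71 + 511×1.71 = 5490.8
T_out = 135020 / 5490.8 = 24.591 °C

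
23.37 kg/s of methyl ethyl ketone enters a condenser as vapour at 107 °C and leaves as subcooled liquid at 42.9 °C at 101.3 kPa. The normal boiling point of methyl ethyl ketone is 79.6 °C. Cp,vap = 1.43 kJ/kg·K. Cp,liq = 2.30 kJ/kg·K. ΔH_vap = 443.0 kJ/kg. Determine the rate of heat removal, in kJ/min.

vapour 107→79.6 °C: -39.182 kJ/kg
condensation at 79.6 °C: -443 kJ/kg
liquid 79.6→42.9 °C: -84.41 kJ/kg
Δh = -39.182 + -443 + -84.41 = -566.59 kJ/kg
Q = ṁ·Δh = 23.37 kg/s × -566.59 kJ/kg = -13241 kJ/s
|Q| = 13241 kW = 794480 kJ/min

Q_c = 794000 kJ/min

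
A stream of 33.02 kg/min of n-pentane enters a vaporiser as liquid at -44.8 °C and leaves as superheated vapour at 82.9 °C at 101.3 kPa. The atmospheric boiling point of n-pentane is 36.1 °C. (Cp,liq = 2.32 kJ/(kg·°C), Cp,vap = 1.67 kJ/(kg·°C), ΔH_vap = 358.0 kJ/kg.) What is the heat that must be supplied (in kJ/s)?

Q = 343 kJ/s

liquid -44.8→36.1 °C: 187.69 kJ/kg
vaporisation at 36.1 °C: 358 kJ/kg
vapour 36.1→82.9 °C: 78.156 kJ/kg
Δh = 187.69 + 358 + 78.156 = 623.84 kJ/kg
Q = ṁ·Δh = 33.02 kg/min × 623.84 kJ/kg = 20599 kJ/min
|Q| = 343.32 kW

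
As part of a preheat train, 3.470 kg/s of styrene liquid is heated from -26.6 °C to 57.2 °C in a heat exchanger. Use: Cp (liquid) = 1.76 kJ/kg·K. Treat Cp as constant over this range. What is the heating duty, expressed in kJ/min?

Q = ṁ·Cp·ΔT = 3.470 × 1.76 × (57.2 − -26.6) = 511.78 kJ/s
Heating duty = 30707 kJ/min

Q = 30700 kJ/min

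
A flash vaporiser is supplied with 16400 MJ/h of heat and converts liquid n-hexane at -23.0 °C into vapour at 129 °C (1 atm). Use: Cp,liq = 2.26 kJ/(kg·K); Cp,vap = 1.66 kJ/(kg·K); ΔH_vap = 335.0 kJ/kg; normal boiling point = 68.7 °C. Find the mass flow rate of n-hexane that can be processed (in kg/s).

Δh = 2.26×(68.7−-23.0) + 335.0 + 1.66×(129−68.7) = 642.34 kJ/kg
Q = 16400 MJ/h = 4555.6 kJ/s = 4555.6 kJ/s
ṁ = Q/Δh = 4555.6 / 642.34 = 7.0921 kg/s

ṁ = 7.09 kg/s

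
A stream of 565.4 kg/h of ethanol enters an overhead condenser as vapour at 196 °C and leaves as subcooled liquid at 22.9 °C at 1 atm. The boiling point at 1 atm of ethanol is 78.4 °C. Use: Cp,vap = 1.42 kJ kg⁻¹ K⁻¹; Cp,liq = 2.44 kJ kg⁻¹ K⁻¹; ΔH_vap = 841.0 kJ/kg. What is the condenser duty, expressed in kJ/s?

Q_c = 180 kJ/s

vapour 196→78.4 °C: -166.99 kJ/kg
condensation at 78.4 °C: -841 kJ/kg
liquid 78.4→22.9 °C: -135.42 kJ/kg
Δh = -166.99 + -841 + -135.42 = -1143.4 kJ/kg
Q = ṁ·Δh = 565.4 kg/h × -1143.4 kJ/kg = -646490 kJ/h
|Q| = 179.58 kW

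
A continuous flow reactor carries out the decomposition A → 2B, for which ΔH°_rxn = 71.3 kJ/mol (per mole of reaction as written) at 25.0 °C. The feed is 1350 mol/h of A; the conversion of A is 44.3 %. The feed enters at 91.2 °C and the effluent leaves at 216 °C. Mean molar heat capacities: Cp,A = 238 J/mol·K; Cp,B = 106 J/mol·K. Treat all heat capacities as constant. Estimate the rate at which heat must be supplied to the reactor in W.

Extent of reaction ξ = 0.443 × 1350 = 598.05 mol/h
Reaction term: ξ·ΔH°_rxn = 598.05 × 71.3 = 42641 kJ/h
Sensible, feed 91.2→25 °C: -21270 kJ/h
Outlet flows (mol/h): A 751.95, B 1196.1
Sensible, products 25→216 °C: 58398 kJ/h
Q = ΔH = 79769 kJ/h = 22.158 kW
Heat supplied = 22158 W

Q_in = 22200 W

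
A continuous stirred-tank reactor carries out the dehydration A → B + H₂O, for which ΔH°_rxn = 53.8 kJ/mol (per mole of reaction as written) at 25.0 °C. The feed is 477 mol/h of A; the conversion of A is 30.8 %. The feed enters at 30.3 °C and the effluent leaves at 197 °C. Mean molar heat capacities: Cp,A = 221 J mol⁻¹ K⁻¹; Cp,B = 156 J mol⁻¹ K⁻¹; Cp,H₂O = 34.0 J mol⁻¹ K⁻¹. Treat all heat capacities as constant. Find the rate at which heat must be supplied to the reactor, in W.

Q_in = 6860 W

Extent of reaction ξ = 0.308 × 477 = 146.92 mol/h
Reaction term: ξ·ΔH°_rxn = 146.92 × 53.8 = 7904.1 kJ/h
Sensible, feed 30.3→25 °C: -558.71 kJ/h
Outlet flows (mol/h): A 330.08, B 146.92, H₂O 146.92
Sensible, products 25→197 °C: 17348 kJ/h
Q = ΔH = 24694 kJ/h = 6.8594 kW
Heat supplied = 6859.4 W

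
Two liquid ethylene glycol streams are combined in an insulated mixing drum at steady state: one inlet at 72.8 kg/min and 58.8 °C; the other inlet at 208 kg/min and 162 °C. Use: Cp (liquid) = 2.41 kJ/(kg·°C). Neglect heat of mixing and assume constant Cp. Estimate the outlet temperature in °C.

T_out = 135 °C

Energy balance with Q = 0: Σ ṁᵢCp,ᵢ(T_out − Tᵢ) = 0
Σ ṁᵢCp,ᵢTᵢ = 72.8×2.41×58.8 + 208×2.41×162 = 91524
Σ ṁᵢCp,ᵢ = 72.8×2.41 + 208×2.41 = 676.73
T_out = 91524 / 676.73 = 135.24 °C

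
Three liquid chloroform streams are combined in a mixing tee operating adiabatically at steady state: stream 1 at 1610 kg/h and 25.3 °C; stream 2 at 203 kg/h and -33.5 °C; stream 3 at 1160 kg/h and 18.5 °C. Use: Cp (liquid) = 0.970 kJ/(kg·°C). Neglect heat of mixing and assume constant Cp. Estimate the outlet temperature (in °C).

Adiabatic, steady state ⇒ Σ ṁᵢCp,ᵢ(T_out − Tᵢ) = 0
T_out = Σ ṁᵢCp,ᵢTᵢ / Σ ṁᵢCp,ᵢ
      = 53731 / 2883.8 = 18.632 °C

T_out = 18.6 °C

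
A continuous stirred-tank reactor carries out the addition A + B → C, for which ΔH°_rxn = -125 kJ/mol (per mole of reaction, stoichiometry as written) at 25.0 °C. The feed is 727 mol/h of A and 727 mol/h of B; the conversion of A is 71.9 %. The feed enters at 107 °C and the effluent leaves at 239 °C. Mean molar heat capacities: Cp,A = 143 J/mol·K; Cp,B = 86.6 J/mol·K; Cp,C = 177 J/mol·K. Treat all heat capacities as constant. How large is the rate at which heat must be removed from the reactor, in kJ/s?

Extent of reaction ξ = 0.719 × 727 = 522.71 mol/h
Reaction term: ξ·ΔH°_rxn = 522.71 × -125 = -65339 kJ/h
Sensible, feed 107→25 °C: -13687 kJ/h
Outlet flows (mol/h): A 204.29, B 204.29, C 522.71
Sensible, products 25→239 °C: 29837 kJ/h
Q = ΔH = -49190 kJ/h = -13.664 kW
Heat removed = 13.664 kJ/s

Q_out = 13.7 kJ/s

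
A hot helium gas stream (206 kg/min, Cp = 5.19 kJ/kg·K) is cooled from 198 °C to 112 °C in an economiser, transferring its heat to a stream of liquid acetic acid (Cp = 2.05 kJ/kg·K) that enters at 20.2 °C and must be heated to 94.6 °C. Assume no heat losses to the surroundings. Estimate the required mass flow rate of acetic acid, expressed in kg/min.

Heat released by hot stream: Q = 206 × 5.19 × (198 − 112) = 91946 kJ/min
Energy balance on cold side (adiabatic exchanger): Q = ṁ_c·Cp_c·(T_c,out − T_c,in)
ṁ_c = 91946 / [2.05 × (94.6 − 20.2)] = 602.85 kg/min

ṁ_c = 603 kg/min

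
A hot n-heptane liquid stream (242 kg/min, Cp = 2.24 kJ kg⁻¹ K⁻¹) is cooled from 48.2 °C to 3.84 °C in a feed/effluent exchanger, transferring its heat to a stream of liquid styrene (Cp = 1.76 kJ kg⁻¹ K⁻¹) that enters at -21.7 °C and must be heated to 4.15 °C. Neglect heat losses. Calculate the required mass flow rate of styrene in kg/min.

Heat released by hot stream: Q = 242 × 2.24 × (48.2 − 3.84) = 24047 kJ/min
Energy balance on cold side (adiabatic exchanger): Q = ṁ_c·Cp_c·(T_c,out − T_c,in)
ṁ_c = 24047 / [1.76 × (4.15 − -21.7)] = 528.54 kg/min

ṁ_c = 529 kg/min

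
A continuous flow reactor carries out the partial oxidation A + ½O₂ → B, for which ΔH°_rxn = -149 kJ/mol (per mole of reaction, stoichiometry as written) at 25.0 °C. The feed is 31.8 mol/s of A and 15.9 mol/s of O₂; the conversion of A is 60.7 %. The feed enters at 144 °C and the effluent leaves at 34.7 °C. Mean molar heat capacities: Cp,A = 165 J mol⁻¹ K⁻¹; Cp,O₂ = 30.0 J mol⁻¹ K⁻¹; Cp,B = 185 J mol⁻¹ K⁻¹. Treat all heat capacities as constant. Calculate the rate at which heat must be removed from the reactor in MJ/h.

Extent of reaction ξ = 0.607 × 31.8 = 19.303 mol/s
Reaction term: ξ·ΔH°_rxn = 19.303 × -149 = -2876.1 kJ/s
Sensible, feed 144→25 °C: -681.16 kJ/s
Outlet flows (mol/s): A 12.497, O₂ 6.2487, B 19.303
Sensible, products 25→34.7 °C: 56.459 kJ/s
Q = ΔH = -3500.8 kJ/s = -3500.8 kW
Heat removed = 12603 MJ/h

Q_out = 12600 MJ/h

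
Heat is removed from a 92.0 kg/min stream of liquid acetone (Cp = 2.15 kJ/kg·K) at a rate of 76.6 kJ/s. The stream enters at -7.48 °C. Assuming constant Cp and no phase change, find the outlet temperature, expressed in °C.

Q = 76.6 kJ/s = 4596 kJ/min
ΔT = Q/(ṁ·Cp) = 4596/(92.0×2.15) = 23.236 K
T_out = -7.48 − 23.236 = -30.716 °C

T_out = -30.7 °C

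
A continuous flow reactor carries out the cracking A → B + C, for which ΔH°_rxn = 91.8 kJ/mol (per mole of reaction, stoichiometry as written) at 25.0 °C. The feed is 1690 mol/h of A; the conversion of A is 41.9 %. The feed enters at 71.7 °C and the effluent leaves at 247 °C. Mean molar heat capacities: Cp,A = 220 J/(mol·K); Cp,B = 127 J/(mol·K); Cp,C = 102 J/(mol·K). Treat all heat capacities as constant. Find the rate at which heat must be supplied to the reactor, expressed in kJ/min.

Q_in = 2190 kJ/min

Extent of reaction ξ = 0.419 × 1690 = 708.11 mol/h
Reaction term: ξ·ΔH°_rxn = 708.11 × 91.8 = 65004 kJ/h
Sensible, feed 71.7→25 °C: -17363 kJ/h
Outlet flows (mol/h): A 981.89, B 708.11, C 708.11
Sensible, products 25→247 °C: 83954 kJ/h
Q = ΔH = 131600 kJ/h = 36.554 kW
Heat supplied = 2193.3 kJ/min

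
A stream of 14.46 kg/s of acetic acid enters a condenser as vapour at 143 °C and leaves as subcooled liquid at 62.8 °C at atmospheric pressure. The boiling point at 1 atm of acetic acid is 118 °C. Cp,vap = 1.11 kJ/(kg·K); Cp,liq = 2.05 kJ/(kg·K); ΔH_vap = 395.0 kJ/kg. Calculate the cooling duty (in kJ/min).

Q_c = 465000 kJ/min

vapour 143→118 °C: -27.75 kJ/kg
condensation at 118 °C: -395 kJ/kg
liquid 118→62.8 °C: -113.16 kJ/kg
Δh = -27.75 + -395 + -113.16 = -535.91 kJ/kg
Q = ṁ·Δh = 14.46 kg/s × -535.91 kJ/kg = -7749.3 kJ/s
|Q| = 7749.3 kW = 464960 kJ/min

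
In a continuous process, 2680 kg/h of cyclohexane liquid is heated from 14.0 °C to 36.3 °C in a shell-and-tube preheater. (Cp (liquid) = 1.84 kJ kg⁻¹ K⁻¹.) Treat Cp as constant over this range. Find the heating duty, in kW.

Q = 30.5 kW

Q = ṁ·Cp·ΔT = 2680 × 1.84 × (36.3 − 14.0) = 109970 kJ/h
Converting: 109970 / 3600 s = 30.546 kW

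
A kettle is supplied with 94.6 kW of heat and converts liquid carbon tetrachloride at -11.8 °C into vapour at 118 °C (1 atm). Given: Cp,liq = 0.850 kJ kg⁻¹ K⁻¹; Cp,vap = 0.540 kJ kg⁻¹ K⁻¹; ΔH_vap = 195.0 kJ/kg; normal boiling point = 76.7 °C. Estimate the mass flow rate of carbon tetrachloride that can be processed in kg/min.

ṁ = 19.4 kg/min

Δh = 0.850×(76.7−-11.8) + 195.0 + 0.540×(118−76.7) = 292.53 kJ/kg
Q = 94.6 kW = 94.6 kJ/s = 5676 kJ/min
ṁ = Q/Δh = 5676 / 292.53 = 19.403 kg/min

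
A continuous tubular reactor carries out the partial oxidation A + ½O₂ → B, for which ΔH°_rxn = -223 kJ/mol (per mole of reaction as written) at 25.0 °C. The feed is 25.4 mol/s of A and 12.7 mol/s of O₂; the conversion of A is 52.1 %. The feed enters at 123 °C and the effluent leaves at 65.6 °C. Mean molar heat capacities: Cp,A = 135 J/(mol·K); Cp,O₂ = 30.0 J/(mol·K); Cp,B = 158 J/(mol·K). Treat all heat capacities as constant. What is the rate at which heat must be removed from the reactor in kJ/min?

Q_out = 190000 kJ/min

Extent of reaction ξ = 0.521 × 25.4 = 13.233 mol/s
Reaction term: ξ·ΔH°_rxn = 13.233 × -223 = -2951 kJ/s
Sensible, feed 123→25 °C: -373.38 kJ/s
Outlet flows (mol/s): A 12.167, O₂ 6.0833, B 13.233
Sensible, products 25→65.6 °C: 158.98 kJ/s
Q = ΔH = -3165.4 kJ/s = -3165.4 kW
Heat removed = 189930 kJ/min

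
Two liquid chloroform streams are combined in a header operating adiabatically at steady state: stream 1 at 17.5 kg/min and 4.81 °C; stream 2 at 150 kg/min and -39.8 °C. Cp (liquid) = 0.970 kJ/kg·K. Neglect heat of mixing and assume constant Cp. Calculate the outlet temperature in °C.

T_out = -35.1 °C

Energy balance with Q = 0: Σ ṁᵢCp,ᵢ(T_out − Tᵢ) = 0
T_out = Σ ṁᵢCp,ᵢTᵢ / Σ ṁᵢCp,ᵢ
      = -5709.3 / 162.47 = -35.139 °C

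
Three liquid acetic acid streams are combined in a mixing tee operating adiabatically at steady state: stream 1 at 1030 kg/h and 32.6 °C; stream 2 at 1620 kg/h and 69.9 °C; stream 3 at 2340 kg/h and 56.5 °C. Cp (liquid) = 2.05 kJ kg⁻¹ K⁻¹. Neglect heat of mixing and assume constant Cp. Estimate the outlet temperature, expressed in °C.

T_out = 55.9 °C

No heat crosses the boundary, so H_out = H_in.
Σ ṁᵢCp,ᵢTᵢ = 1030×2.05×32.6 + 1620×2.05×69.9 + 2340×2.05×56.5 = 572000
Σ ṁᵢCp,ᵢ = 1030×2.05 + 1620×2.05 + 2340×2.05 = 10230
T_out = 572000 / 10230 = 55.917 °C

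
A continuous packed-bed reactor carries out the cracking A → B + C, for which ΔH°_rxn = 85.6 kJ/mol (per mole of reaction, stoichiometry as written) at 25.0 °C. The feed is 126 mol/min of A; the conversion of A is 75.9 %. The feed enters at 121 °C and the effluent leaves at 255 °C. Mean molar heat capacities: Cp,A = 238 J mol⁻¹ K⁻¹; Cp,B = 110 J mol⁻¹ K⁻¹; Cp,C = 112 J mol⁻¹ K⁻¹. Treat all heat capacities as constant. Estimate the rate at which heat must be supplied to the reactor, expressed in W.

Q_in = 198000 W

Extent of reaction ξ = 0.759 × 126 = 95.634 mol/min
Reaction term: ξ·ΔH°_rxn = 95.634 × 85.6 = 8186.3 kJ/min
Sensible, feed 121→25 °C: -2878.8 kJ/min
Outlet flows (mol/min): A 30.366, B 95.634, C 95.634
Sensible, products 25→255 °C: 6545.3 kJ/min
Q = ΔH = 11853 kJ/min = 197.55 kW
Heat supplied = 197550 W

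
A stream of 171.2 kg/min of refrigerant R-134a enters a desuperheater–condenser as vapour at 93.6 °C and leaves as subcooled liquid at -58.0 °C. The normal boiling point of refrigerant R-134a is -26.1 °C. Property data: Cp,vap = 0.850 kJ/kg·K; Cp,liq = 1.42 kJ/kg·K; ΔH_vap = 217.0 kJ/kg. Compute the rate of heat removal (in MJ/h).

Q_c = 3740 MJ/h

vapour 93.6→-26.1 °C: -101.74 kJ/kg
condensation at -26.1 °C: -217 kJ/kg
liquid -26.1→-58.0 °C: -45.298 kJ/kg
Δh = -101.74 + -217 + -45.298 = -364.04 kJ/kg
Q = ṁ·Δh = 171.2 kg/min × -364.04 kJ/kg = -62324 kJ/min
|Q| = 1038.7 kW = 3739.4 MJ/h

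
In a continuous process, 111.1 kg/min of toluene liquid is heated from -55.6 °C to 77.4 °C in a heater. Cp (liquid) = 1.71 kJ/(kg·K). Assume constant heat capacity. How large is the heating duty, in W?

Q = ṁ·Cp·ΔT = 111.1 × 1.71 × (77.4 − -55.6) = 25267 kJ/min
Converting: 25267 / 60 s = 421.12 kW
Heating duty = 421120 W

Q = 421000 W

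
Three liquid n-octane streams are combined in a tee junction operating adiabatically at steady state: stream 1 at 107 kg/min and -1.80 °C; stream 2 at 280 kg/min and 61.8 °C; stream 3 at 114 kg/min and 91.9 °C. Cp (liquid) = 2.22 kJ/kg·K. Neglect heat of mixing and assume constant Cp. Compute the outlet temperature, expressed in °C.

No heat crosses the boundary, so H_out = H_in.
Σ ṁᵢCp,ᵢTᵢ = 107×2.22×-1.80 + 280×2.22×61.8 + 114×2.22×91.9 = 61245
Σ ṁᵢCp,ᵢ = 107×2.22 + 280×2.22 + 114×2.22 = 1112.2
T_out = 61245 / 1112.2 = 55.066 °C

T_out = 55.1 °C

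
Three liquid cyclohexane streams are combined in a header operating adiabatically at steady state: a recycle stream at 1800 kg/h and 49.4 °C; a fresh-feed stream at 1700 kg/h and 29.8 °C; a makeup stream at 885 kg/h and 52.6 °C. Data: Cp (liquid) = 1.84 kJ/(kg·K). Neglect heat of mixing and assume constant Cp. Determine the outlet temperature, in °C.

T_out = 42.4 °C

No heat crosses the boundary, so H_out = H_in.
Σ ṁᵢCp,ᵢTᵢ = 1800×1.84×49.4 + 1700×1.84×29.8 + 885×1.84×52.6 = 342480
Σ ṁᵢCp,ᵢ = 1800×1.84 + 1700×1.84 + 885×1.84 = 8068.4
T_out = 342480 / 8068.4 = 42.447 °C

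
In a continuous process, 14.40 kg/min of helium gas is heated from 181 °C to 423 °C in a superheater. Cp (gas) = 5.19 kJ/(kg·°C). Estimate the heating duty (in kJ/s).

Q = 301 kJ/s

Q = ṁ·Cp·ΔT = 14.40 × 5.19 × (423 − 181) = 18086 kJ/min
Converting: 18086 / 60 s = 301.44 kW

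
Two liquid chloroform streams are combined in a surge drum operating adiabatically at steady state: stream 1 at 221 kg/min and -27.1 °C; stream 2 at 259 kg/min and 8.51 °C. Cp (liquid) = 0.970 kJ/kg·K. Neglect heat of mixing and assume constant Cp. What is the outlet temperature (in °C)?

Adiabatic, steady state ⇒ Σ ṁᵢCp,ᵢ(T_out − Tᵢ) = 0
Σ ṁᵢCp,ᵢTᵢ = 221×0.970×-27.1 + 259×0.970×8.51 = -3671.5
Σ ṁᵢCp,ᵢ = 221×0.970 + 259×0.970 = 465.6
T_out = -3671.5 / 465.6 = -7.8854 °C

T_out = -7.89 °C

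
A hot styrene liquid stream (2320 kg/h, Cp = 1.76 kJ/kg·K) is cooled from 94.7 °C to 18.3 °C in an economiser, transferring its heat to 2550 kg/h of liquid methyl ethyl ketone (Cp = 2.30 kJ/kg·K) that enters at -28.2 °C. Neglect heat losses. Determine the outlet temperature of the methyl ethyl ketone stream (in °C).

T_c,out = 25.0 °C

Heat released by hot stream: Q = 2320 × 1.76 × (94.7 − 18.3) = 311960 kJ/h
Energy balance on cold side (adiabatic exchanger): Q = ṁ_c·Cp_c·(T_c,out − T_c,in)
T_c,out = -28.2 + 311960/(2550 × 2.30) = 24.99 °C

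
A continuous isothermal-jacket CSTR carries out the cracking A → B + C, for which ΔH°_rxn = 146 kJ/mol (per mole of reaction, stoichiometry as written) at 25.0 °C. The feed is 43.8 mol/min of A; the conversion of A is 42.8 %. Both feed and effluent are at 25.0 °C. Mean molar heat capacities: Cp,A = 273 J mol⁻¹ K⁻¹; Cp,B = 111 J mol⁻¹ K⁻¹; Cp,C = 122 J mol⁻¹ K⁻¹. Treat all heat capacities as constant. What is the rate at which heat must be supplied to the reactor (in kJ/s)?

Extent of reaction ξ = 0.428 × 43.8 = 18.746 mol/min
Reaction term: ξ·ΔH°_rxn = 18.746 × 146 = 2737 kJ/min
Q = ΔH = 2737 kJ/min = 45.616 kW
Heat supplied = 45.616 kJ/s

Q_in = 45.6 kJ/s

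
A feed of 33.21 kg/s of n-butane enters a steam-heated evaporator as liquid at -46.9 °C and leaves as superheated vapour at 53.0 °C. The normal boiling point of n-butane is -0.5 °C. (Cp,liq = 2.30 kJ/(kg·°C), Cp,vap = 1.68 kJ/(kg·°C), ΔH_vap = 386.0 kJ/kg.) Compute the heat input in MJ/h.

liquid -46.9→-0.5 °C: 106.72 kJ/kg
vaporisation at -0.5 °C: 386 kJ/kg
vapour -0.5→53.0 °C: 89.88 kJ/kg
Δh = 106.72 + 386 + 89.88 = 582.6 kJ/kg
Q = ṁ·Δh = 33.21 kg/s × 582.6 kJ/kg = 19348 kJ/s
|Q| = 19348 kW = 69653 MJ/h

Q = 69700 MJ/h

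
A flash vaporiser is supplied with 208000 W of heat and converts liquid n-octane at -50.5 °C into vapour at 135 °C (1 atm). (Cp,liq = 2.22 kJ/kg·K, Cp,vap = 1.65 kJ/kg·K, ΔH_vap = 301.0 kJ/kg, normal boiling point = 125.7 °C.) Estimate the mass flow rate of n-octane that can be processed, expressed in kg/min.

ṁ = 17.6 kg/min

Δh = 2.22×(125.7−-50.5) + 301.0 + 1.65×(135−125.7) = 707.51 kJ/kg
Q = 208000 W = 208 kJ/s = 12480 kJ/min
ṁ = Q/Δh = 12480 / 707.51 = 17.639 kg/min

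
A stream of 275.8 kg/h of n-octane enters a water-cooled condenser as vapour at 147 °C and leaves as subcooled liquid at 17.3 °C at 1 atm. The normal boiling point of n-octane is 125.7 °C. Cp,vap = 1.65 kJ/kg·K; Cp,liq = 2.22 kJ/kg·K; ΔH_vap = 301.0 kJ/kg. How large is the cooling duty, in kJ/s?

Q_c = 44.2 kJ/s

vapour 147→125.7 °C: -35.145 kJ/kg
condensation at 125.7 °C: -301 kJ/kg
liquid 125.7→17.3 °C: -240.65 kJ/kg
Δh = -35.145 + -301 + -240.65 = -576.79 kJ/kg
Q = ṁ·Δh = 275.8 kg/h × -576.79 kJ/kg = -159080 kJ/h
|Q| = 44.189 kW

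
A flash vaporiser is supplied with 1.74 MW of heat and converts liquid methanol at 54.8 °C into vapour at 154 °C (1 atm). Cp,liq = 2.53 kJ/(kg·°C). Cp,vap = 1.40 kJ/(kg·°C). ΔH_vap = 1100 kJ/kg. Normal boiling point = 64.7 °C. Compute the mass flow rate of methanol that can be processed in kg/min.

ṁ = 83.5 kg/min

Δh = 2.53×(64.7−54.8) + 1100 + 1.40×(154−64.7) = 1250.1 kJ/kg
Q = 1.74 MW = 1740 kJ/s = 104400 kJ/min
ṁ = Q/Δh = 104400 / 1250.1 = 83.516 kg/min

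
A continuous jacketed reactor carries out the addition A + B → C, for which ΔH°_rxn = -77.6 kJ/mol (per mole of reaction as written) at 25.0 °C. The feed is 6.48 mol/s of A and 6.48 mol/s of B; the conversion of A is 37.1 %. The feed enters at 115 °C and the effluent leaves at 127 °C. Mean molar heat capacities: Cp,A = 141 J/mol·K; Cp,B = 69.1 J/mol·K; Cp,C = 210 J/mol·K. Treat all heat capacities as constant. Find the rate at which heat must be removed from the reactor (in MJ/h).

Q_out = 613 MJ/h

Extent of reaction ξ = 0.371 × 6.48 = 2.4041 mol/s
Reaction term: ξ·ΔH°_rxn = 2.4041 × -77.6 = -186.56 kJ/s
Sensible, feed 115→25 °C: -122.53 kJ/s
Outlet flows (mol/s): A 4.0759, B 4.0759, C 2.4041
Sensible, products 25→127 °C: 138.84 kJ/s
Q = ΔH = -170.24 kJ/s = -170.24 kW
Heat removed = 612.88 MJ/h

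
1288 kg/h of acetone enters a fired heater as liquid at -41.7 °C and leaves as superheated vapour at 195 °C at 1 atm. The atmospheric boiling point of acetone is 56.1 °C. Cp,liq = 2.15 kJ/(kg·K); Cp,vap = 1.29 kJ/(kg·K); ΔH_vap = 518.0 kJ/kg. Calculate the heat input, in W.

liquid -41.7→56.1 °C: 210.27 kJ/kg
vaporisation at 56.1 °C: 518 kJ/kg
vapour 56.1→195 °C: 179.18 kJ/kg
Δh = 210.27 + 518 + 179.18 = 907.45 kJ/kg
Q = ṁ·Δh = 1288 kg/h × 907.45 kJ/kg = 1.1688e+06 kJ/h
|Q| = 324.67 kW = 324670 W

Q = 325000 W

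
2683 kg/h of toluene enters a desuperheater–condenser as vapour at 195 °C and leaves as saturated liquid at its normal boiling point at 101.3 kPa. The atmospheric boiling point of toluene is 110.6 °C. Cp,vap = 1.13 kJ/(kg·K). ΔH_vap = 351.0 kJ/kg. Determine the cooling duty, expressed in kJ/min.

Q_c = 20000 kJ/min

vapour 195→110.6 °C: -95.372 kJ/kg
condensation at 110.6 °C: -351 kJ/kg
Δh = -95.372 + -351 = -446.37 kJ/kg
Q = ṁ·Δh = 2683 kg/h × -446.37 kJ/kg = -1.1976e+06 kJ/h
|Q| = 332.67 kW = 19960 kJ/min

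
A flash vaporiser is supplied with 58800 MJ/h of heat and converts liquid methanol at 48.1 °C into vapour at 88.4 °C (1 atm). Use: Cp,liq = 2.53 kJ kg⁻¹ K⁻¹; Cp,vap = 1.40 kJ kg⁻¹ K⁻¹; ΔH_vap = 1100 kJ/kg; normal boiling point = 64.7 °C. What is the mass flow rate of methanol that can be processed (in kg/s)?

ṁ = 13.9 kg/s

Δh = 2.53×(64.7−48.1) + 1100 + 1.40×(88.4−64.7) = 1175.2 kJ/kg
Q = 58800 MJ/h = 16333 kJ/s = 16333 kJ/s
ṁ = Q/Δh = 16333 / 1175.2 = 13.899 kg/s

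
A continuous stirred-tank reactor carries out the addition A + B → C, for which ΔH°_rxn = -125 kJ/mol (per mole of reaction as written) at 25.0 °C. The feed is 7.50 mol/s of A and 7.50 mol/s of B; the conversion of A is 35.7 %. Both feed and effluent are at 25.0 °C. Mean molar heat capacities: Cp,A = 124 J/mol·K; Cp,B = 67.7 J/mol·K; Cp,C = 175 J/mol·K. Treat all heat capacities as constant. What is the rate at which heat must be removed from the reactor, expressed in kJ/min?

Q_out = 20100 kJ/min

Extent of reaction ξ = 0.357 × 7.50 = 2.6775 mol/s
Reaction term: ξ·ΔH°_rxn = 2.6775 × -125 = -334.69 kJ/s
Q = ΔH = -334.69 kJ/s = -334.69 kW
Heat removed = 20081 kJ/min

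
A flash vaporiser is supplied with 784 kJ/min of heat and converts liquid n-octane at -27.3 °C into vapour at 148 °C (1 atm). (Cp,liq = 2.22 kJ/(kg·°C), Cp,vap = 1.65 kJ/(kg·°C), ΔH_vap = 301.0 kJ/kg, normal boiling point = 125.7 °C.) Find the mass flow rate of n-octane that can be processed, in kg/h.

ṁ = 69.4 kg/h

Δh = 2.22×(125.7−-27.3) + 301.0 + 1.65×(148−125.7) = 677.46 kJ/kg
Q = 784 kJ/min = 13.067 kJ/s = 47040 kJ/h
ṁ = Q/Δh = 47040 / 677.46 = 69.436 kg/h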